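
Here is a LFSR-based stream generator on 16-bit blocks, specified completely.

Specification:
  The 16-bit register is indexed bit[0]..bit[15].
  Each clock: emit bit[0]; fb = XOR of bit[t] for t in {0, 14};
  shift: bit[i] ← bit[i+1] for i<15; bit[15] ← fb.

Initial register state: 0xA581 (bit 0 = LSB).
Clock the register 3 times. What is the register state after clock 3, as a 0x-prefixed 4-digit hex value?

reg_0 = 0xA581
clock 1: out=1, reg = 0xD2C0
clock 2: out=0, reg = 0xE960
clock 3: out=0, reg = 0xF4B0

0xF4B0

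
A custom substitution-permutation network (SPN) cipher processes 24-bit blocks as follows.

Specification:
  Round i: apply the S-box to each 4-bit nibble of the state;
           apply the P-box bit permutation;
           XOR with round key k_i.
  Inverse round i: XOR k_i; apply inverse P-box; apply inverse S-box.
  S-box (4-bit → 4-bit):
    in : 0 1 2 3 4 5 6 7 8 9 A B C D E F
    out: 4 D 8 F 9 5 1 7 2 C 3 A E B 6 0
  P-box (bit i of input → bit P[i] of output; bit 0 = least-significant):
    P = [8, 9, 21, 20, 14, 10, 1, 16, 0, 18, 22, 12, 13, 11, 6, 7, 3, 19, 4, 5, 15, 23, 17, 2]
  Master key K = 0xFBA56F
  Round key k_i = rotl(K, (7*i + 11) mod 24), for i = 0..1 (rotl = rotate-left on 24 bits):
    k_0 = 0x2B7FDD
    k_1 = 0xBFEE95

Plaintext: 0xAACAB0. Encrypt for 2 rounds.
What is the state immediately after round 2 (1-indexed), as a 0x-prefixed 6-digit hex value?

0x6ABF9E

s_0 = plaintext = 0xAACAB0
s_1 = Round(s_0, k_0) = 0x86F314
s_2 = Round(s_1, k_1) = 0x6ABF9E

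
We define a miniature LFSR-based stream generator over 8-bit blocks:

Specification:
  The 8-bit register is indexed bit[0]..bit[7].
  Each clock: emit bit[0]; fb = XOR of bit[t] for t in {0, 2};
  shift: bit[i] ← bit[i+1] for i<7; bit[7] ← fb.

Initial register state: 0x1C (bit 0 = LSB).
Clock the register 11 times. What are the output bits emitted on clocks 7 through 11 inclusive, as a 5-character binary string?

reg_0 = 0x1C
clock 1: out=0, reg = 0x8E
clock 2: out=0, reg = 0xC7
clock 3: out=1, reg = 0x63
clock 4: out=1, reg = 0xB1
clock 5: out=1, reg = 0xD8
clock 6: out=0, reg = 0x6C
clock 7: out=0, reg = 0xB6
clock 8: out=0, reg = 0xDB
clock 9: out=1, reg = 0xED
clock 10: out=1, reg = 0x76
clock 11: out=0, reg = 0xBB

00110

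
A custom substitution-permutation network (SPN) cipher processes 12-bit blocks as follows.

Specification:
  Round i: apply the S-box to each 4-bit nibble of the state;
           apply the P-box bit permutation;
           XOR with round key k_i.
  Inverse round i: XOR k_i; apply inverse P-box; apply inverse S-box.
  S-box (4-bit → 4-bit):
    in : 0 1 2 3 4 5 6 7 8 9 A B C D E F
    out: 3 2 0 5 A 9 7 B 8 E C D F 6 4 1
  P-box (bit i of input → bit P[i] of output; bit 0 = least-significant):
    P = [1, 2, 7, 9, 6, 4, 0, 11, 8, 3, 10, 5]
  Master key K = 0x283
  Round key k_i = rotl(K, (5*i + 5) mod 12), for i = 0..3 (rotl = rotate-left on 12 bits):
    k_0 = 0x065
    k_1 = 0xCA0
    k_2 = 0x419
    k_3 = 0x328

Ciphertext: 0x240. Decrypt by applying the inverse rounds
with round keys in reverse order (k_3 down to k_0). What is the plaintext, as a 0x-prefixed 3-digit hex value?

0x406

s_0 = ciphertext = 0x240
s_1 = InvRound(s_0, k_3) = 0x7F2
s_2 = InvRound(s_1, k_2) = 0x73B
s_3 = InvRound(s_2, k_1) = 0x09B
s_4 = InvRound(s_3, k_0) = 0x406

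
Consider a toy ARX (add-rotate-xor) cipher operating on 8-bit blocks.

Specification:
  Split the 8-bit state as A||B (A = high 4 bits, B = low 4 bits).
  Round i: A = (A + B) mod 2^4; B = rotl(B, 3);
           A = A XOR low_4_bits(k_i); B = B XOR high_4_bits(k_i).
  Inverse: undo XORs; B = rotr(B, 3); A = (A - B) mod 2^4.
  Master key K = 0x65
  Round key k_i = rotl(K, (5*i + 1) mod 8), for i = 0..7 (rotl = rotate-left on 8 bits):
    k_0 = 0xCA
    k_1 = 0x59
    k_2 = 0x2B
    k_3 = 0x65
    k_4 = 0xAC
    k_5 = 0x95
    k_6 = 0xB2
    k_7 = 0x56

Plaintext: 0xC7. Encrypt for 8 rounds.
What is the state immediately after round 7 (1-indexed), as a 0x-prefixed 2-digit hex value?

s_0 = plaintext = 0xC7
s_1 = Round(s_0, k_0) = 0x97
s_2 = Round(s_1, k_1) = 0x9E
s_3 = Round(s_2, k_2) = 0xC5
s_4 = Round(s_3, k_3) = 0x4C
s_5 = Round(s_4, k_4) = 0xCC
s_6 = Round(s_5, k_5) = 0xDF
s_7 = Round(s_6, k_6) = 0xE4
s_8 = Round(s_7, k_7) = 0x47

0xE4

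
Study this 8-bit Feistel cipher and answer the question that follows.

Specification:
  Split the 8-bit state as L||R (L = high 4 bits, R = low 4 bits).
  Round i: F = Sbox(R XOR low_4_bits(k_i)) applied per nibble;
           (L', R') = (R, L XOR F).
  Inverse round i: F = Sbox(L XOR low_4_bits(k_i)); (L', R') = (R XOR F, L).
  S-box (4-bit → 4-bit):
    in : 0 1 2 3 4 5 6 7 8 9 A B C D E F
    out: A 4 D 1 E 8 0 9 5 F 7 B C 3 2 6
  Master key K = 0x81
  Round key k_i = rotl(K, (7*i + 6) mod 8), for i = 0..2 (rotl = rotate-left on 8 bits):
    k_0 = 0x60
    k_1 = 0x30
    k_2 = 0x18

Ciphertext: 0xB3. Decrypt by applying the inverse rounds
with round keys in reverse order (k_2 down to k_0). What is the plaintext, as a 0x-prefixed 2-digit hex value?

0x26

s_0 = ciphertext = 0xB3
s_1 = InvRound(s_0, k_2) = 0x2B
s_2 = InvRound(s_1, k_1) = 0x62
s_3 = InvRound(s_2, k_0) = 0x26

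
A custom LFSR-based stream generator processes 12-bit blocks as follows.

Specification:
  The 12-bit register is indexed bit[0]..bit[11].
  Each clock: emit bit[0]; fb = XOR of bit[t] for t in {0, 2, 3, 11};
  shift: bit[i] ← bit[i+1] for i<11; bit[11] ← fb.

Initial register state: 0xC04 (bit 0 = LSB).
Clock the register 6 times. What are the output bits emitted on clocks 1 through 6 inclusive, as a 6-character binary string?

reg_0 = 0xC04
clock 1: out=0, reg = 0x602
clock 2: out=0, reg = 0x301
clock 3: out=1, reg = 0x980
clock 4: out=0, reg = 0xCC0
clock 5: out=0, reg = 0xE60
clock 6: out=0, reg = 0xF30

001000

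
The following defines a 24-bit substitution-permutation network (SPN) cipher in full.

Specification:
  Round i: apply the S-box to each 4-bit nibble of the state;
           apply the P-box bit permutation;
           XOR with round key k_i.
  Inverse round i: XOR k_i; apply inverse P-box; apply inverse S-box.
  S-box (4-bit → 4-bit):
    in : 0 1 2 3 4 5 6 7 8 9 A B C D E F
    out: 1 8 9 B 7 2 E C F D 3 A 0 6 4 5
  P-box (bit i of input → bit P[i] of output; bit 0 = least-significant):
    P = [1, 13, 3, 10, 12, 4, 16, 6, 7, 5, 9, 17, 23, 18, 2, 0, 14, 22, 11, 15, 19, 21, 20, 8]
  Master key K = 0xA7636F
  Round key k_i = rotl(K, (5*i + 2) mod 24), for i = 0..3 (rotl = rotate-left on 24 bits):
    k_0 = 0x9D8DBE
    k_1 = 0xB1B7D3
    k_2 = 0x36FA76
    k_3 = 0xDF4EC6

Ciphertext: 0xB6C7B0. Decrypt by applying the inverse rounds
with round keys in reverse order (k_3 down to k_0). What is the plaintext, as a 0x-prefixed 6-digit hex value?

0x5106A3

s_0 = ciphertext = 0xB6C7B0
s_1 = InvRound(s_0, k_3) = 0x36E560
s_2 = InvRound(s_1, k_2) = 0x1EEEA2
s_3 = InvRound(s_2, k_1) = 0x3F3B8C
s_4 = InvRound(s_3, k_0) = 0x5106A3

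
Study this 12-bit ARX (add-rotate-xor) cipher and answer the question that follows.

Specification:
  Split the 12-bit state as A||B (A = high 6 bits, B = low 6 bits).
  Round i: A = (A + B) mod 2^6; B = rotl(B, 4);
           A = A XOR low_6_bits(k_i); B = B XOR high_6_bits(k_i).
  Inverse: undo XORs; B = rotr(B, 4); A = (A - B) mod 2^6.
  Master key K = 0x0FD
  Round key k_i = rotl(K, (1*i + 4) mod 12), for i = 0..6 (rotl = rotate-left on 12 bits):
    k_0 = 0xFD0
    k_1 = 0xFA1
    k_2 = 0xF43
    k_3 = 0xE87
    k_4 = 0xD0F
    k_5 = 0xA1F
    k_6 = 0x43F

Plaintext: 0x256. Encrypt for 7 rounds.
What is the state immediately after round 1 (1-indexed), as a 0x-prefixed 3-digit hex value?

s_0 = plaintext = 0x256
s_1 = Round(s_0, k_0) = 0x3DA
s_2 = Round(s_1, k_1) = 0x218
s_3 = Round(s_2, k_2) = 0x8FB
s_4 = Round(s_3, k_3) = 0x644
s_5 = Round(s_4, k_4) = 0x4B5
s_6 = Round(s_5, k_5) = 0x635
s_7 = Round(s_6, k_6) = 0xC8D

0x3DA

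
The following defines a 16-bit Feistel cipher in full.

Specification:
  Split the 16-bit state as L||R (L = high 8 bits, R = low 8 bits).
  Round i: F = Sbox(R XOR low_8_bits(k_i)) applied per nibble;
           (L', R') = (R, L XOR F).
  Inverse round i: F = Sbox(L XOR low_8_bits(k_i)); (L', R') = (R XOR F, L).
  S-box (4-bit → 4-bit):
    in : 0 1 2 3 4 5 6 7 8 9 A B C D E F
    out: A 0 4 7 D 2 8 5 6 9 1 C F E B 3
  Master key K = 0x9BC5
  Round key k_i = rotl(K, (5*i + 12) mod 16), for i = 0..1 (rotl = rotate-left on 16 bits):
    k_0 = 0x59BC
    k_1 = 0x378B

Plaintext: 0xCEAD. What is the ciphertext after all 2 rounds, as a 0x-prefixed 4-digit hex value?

0xCE7F

s_0 = plaintext = 0xCEAD
s_1 = Round(s_0, k_0) = 0xADCE
s_2 = Round(s_1, k_1) = 0xCE7F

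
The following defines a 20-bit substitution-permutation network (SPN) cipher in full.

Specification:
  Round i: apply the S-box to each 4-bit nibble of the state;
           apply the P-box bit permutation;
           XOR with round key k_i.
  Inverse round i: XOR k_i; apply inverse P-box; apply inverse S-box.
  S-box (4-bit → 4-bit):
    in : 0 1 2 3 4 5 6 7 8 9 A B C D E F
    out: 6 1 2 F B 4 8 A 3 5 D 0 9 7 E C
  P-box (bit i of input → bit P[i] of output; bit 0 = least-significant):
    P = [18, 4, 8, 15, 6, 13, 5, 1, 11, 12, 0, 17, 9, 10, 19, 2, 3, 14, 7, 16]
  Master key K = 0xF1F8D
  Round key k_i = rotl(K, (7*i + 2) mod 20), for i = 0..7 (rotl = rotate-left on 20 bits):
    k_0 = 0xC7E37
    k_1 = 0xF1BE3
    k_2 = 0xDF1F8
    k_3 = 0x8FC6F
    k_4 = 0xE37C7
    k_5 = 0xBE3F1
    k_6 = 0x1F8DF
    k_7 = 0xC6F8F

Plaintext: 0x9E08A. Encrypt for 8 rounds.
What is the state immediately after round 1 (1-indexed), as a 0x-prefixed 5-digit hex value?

s_0 = plaintext = 0x9E08A
s_1 = Round(s_0, k_0) = 0x0CBFA
s_2 = Round(s_1, k_1) = 0xBD845
s_3 = Round(s_2, k_2) = 0x5CEBA
s_4 = Round(s_3, k_3) = 0xE6FEA
s_5 = Round(s_4, k_4) = 0x9D660
s_6 = Round(s_5, k_5) = 0x1E46B
s_7 = Round(s_6, k_6) = 0xBE4D1
s_8 = Round(s_7, k_7) = 0x253EB

0x0CBFA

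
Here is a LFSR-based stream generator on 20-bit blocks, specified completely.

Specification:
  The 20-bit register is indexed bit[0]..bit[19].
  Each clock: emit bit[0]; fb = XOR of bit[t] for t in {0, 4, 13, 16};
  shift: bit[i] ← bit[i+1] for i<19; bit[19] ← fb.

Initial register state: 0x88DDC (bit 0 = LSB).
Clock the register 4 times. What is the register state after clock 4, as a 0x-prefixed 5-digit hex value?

reg_0 = 0x88DDC
clock 1: out=0, reg = 0xC46EE
clock 2: out=0, reg = 0x62377
clock 3: out=1, reg = 0xB11BB
clock 4: out=1, reg = 0xD88DD

0xD88DD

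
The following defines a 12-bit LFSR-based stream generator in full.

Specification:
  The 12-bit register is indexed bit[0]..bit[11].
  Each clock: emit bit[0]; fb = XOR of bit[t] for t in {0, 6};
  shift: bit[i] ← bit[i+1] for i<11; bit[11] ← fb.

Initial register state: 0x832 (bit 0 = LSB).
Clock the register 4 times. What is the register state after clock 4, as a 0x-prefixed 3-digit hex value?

reg_0 = 0x832
clock 1: out=0, reg = 0x419
clock 2: out=1, reg = 0xA0C
clock 3: out=0, reg = 0x506
clock 4: out=0, reg = 0x283

0x283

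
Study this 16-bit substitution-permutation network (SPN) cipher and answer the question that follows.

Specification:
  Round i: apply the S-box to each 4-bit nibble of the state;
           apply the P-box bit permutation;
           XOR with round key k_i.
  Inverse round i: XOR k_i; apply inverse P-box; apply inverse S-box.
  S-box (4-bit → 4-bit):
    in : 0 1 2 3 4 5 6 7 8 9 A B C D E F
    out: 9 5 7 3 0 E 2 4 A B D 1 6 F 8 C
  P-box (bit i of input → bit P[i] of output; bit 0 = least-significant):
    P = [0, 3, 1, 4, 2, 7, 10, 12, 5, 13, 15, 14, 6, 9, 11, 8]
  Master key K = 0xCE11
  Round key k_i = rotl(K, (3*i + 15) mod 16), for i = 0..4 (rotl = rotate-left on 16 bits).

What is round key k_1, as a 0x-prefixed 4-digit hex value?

K = 0xCE11
k_0 = rotl(K, (3*0+15) mod 16) = rotl(K, 15) = 0xE708
k_1 = rotl(K, (3*1+15) mod 16) = rotl(K, 2) = 0x3847

0x3847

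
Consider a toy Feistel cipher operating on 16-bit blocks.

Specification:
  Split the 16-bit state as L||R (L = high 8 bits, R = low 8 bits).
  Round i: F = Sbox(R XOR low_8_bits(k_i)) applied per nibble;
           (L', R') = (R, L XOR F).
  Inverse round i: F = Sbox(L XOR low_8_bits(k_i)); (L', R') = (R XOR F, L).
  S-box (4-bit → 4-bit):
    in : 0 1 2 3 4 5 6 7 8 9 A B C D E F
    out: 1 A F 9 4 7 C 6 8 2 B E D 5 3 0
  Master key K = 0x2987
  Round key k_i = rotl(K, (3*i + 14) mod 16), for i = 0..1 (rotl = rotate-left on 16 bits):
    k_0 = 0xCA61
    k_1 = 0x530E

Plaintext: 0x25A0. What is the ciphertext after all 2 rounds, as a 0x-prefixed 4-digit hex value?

s_0 = plaintext = 0x25A0
s_1 = Round(s_0, k_0) = 0xA0FF
s_2 = Round(s_1, k_1) = 0xFFAA

0xFFAA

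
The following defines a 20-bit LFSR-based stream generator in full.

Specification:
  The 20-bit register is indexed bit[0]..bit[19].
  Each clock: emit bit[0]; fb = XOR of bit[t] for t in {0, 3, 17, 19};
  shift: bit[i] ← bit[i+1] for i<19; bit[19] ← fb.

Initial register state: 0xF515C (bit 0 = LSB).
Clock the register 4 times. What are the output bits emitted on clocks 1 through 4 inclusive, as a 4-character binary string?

reg_0 = 0xF515C
clock 1: out=0, reg = 0xFA8AE
clock 2: out=0, reg = 0xFD457
clock 3: out=1, reg = 0xFEA2B
clock 4: out=1, reg = 0x7F515

0011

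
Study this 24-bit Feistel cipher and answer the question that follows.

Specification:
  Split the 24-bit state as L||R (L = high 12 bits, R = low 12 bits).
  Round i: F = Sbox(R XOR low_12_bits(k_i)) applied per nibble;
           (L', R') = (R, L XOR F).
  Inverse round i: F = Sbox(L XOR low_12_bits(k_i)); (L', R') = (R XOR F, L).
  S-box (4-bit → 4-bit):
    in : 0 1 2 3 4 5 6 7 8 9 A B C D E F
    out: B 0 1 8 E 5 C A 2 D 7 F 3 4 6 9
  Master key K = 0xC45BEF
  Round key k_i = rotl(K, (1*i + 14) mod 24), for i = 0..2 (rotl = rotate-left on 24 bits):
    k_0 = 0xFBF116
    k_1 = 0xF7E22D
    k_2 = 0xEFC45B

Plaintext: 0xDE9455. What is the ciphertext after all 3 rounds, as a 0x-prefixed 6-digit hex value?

0x346205

s_0 = plaintext = 0xDE9455
s_1 = Round(s_0, k_0) = 0x455801
s_2 = Round(s_1, k_1) = 0x801346
s_3 = Round(s_2, k_2) = 0x346205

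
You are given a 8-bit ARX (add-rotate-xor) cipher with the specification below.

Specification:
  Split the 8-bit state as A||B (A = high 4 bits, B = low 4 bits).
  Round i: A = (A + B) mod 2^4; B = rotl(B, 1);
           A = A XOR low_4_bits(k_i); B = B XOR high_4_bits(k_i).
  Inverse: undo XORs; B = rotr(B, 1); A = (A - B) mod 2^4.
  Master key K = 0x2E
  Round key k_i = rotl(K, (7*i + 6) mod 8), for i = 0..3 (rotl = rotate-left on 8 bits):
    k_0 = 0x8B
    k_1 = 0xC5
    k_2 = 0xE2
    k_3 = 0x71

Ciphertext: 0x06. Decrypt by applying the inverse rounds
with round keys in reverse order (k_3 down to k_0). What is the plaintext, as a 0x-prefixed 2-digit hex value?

s_0 = ciphertext = 0x06
s_1 = InvRound(s_0, k_3) = 0x98
s_2 = InvRound(s_1, k_2) = 0x83
s_3 = InvRound(s_2, k_1) = 0xEF
s_4 = InvRound(s_3, k_0) = 0xAB

0xAB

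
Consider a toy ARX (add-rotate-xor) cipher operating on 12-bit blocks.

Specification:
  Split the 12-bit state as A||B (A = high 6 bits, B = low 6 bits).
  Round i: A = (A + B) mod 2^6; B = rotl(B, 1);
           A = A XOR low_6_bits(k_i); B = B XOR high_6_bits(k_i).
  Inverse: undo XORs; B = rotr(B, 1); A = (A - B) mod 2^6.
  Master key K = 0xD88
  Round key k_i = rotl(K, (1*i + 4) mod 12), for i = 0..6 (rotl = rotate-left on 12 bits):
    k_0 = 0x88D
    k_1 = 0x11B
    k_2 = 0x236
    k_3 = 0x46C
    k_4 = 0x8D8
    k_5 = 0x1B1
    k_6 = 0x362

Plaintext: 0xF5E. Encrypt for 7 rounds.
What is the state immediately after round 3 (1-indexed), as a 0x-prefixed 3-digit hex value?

s_0 = plaintext = 0xF5E
s_1 = Round(s_0, k_0) = 0x59E
s_2 = Round(s_1, k_1) = 0xBF8
s_3 = Round(s_2, k_2) = 0x479
s_4 = Round(s_3, k_3) = 0x9A2
s_5 = Round(s_4, k_4) = 0x426
s_6 = Round(s_5, k_5) = 0x1CB
s_7 = Round(s_6, k_6) = 0xC1B

0x479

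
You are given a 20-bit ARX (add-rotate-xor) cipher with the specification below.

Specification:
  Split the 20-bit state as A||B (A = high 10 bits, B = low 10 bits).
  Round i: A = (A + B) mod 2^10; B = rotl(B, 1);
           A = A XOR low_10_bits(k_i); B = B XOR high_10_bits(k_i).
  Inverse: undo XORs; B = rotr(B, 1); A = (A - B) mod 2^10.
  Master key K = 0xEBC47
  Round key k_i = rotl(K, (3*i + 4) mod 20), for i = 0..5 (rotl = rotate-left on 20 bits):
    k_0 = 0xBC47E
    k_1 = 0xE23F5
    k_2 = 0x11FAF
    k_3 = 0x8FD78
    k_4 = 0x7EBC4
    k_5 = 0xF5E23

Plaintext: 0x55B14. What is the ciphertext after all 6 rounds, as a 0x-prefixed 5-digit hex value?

0xA6D6D

s_0 = plaintext = 0x55B14
s_1 = Round(s_0, k_0) = 0x050D8
s_2 = Round(s_1, k_1) = 0xC6638
s_3 = Round(s_2, k_2) = 0xBF836
s_4 = Round(s_3, k_3) = 0x93253
s_5 = Round(s_4, k_4) = 0xD6D5D
s_6 = Round(s_5, k_5) = 0xA6D6D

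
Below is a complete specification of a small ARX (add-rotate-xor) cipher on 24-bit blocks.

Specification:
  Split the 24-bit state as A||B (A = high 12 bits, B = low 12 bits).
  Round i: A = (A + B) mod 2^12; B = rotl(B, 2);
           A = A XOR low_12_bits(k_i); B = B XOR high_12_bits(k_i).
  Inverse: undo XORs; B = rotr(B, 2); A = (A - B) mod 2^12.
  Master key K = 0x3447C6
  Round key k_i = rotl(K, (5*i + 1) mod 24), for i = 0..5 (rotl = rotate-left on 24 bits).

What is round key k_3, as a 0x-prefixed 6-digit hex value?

0xC63447

K = 0x3447C6
k_0 = rotl(K, (5*0+1) mod 24) = rotl(K, 1) = 0x688F8C
k_1 = rotl(K, (5*1+1) mod 24) = rotl(K, 6) = 0x11F18D
k_2 = rotl(K, (5*2+1) mod 24) = rotl(K, 11) = 0x3E31A2
k_3 = rotl(K, (5*3+1) mod 24) = rotl(K, 16) = 0xC63447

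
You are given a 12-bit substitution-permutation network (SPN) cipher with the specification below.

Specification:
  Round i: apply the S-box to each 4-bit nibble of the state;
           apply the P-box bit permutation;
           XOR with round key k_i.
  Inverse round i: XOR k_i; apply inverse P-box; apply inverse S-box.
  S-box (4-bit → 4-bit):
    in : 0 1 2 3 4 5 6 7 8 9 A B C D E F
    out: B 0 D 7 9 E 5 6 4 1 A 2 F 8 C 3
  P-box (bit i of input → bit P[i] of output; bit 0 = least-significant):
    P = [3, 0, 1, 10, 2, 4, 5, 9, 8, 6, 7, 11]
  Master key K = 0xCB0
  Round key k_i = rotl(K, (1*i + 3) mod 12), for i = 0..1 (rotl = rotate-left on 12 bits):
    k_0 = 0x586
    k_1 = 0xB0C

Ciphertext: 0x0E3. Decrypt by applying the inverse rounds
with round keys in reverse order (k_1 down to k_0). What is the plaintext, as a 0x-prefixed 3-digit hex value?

s_0 = ciphertext = 0x0E3
s_1 = InvRound(s_0, k_1) = 0xC23
s_2 = InvRound(s_1, k_0) = 0x26B

0x26B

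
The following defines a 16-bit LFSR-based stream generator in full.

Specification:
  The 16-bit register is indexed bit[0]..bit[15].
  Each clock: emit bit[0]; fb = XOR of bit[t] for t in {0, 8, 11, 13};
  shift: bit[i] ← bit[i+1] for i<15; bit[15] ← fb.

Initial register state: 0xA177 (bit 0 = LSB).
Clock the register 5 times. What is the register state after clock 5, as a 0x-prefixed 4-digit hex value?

reg_0 = 0xA177
clock 1: out=1, reg = 0xD0BB
clock 2: out=1, reg = 0xE85D
clock 3: out=1, reg = 0xF42E
clock 4: out=0, reg = 0xFA17
clock 5: out=1, reg = 0xFD0B

0xFD0B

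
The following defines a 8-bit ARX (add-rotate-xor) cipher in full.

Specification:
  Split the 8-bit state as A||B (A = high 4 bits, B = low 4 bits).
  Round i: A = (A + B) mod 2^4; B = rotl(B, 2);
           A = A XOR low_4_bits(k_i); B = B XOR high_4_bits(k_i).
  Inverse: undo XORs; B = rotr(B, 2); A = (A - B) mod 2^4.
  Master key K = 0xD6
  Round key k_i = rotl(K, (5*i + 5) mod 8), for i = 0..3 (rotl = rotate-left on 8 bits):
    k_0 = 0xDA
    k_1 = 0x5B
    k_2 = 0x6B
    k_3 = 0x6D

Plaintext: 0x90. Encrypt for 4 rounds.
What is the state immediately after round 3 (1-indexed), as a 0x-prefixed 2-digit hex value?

s_0 = plaintext = 0x90
s_1 = Round(s_0, k_0) = 0x3D
s_2 = Round(s_1, k_1) = 0xB2
s_3 = Round(s_2, k_2) = 0x6E
s_4 = Round(s_3, k_3) = 0x9D

0x6E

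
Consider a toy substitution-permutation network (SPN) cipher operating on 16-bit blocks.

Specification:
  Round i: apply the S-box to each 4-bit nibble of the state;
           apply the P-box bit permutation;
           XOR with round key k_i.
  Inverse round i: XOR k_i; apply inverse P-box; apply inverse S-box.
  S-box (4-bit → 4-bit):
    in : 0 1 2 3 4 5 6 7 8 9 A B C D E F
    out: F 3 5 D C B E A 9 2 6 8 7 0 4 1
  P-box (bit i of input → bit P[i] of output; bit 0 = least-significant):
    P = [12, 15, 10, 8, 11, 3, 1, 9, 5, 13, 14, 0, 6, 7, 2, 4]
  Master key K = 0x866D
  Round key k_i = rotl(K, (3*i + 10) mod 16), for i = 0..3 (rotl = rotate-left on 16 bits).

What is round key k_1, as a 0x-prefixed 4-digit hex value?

K = 0x866D
k_0 = rotl(K, (3*0+10) mod 16) = rotl(K, 10) = 0xB619
k_1 = rotl(K, (3*1+10) mod 16) = rotl(K, 13) = 0xB0CD

0xB0CD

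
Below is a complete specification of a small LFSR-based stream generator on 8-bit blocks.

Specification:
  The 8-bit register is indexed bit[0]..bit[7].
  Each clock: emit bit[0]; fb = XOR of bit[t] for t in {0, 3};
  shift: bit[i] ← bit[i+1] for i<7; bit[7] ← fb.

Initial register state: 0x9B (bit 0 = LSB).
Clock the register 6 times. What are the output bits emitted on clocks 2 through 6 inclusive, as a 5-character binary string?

10110

reg_0 = 0x9B
clock 1: out=1, reg = 0x4D
clock 2: out=1, reg = 0x26
clock 3: out=0, reg = 0x13
clock 4: out=1, reg = 0x89
clock 5: out=1, reg = 0x44
clock 6: out=0, reg = 0x22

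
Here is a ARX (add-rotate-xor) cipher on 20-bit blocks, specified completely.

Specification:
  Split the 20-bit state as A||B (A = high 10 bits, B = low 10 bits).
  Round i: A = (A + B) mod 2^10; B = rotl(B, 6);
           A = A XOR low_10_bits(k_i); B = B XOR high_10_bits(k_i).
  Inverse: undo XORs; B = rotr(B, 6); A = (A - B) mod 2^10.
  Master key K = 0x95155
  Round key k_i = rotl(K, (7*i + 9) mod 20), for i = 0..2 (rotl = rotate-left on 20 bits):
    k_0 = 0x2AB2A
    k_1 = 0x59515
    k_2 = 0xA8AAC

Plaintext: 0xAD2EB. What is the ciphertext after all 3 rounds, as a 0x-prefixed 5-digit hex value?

0x206E6

s_0 = plaintext = 0xAD2EB
s_1 = Round(s_0, k_0) = 0xAD644
s_2 = Round(s_1, k_1) = 0x7B041
s_3 = Round(s_2, k_2) = 0x206E6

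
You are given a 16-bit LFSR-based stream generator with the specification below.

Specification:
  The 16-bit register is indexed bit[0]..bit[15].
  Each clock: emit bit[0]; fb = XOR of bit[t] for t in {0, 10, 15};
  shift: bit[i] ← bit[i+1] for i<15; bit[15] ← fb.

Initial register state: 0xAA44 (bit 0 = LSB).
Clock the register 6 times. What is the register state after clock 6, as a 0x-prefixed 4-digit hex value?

0x96A9

reg_0 = 0xAA44
clock 1: out=0, reg = 0xD522
clock 2: out=0, reg = 0x6A91
clock 3: out=1, reg = 0xB548
clock 4: out=0, reg = 0x5AA4
clock 5: out=0, reg = 0x2D52
clock 6: out=0, reg = 0x96A9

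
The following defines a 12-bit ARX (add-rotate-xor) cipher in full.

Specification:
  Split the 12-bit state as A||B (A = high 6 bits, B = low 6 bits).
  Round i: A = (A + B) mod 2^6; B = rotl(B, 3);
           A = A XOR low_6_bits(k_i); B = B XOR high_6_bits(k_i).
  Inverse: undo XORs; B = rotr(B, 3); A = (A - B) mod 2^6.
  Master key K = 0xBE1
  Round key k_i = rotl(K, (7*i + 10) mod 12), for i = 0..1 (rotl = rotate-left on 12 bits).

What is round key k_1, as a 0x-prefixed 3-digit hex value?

K = 0xBE1
k_0 = rotl(K, (7*0+10) mod 12) = rotl(K, 10) = 0x6F8
k_1 = rotl(K, (7*1+10) mod 12) = rotl(K, 5) = 0xC37

0xC37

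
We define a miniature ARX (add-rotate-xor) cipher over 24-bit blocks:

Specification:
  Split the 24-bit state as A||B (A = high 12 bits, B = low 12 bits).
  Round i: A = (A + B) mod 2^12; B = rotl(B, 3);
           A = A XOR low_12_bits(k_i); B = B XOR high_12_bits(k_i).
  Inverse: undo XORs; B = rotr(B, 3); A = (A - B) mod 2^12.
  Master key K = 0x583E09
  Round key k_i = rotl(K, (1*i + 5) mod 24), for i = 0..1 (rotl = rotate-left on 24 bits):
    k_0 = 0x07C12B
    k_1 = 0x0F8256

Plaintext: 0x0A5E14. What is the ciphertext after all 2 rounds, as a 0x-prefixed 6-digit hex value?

0x23B620

s_0 = plaintext = 0x0A5E14
s_1 = Round(s_0, k_0) = 0xF920DB
s_2 = Round(s_1, k_1) = 0x23B620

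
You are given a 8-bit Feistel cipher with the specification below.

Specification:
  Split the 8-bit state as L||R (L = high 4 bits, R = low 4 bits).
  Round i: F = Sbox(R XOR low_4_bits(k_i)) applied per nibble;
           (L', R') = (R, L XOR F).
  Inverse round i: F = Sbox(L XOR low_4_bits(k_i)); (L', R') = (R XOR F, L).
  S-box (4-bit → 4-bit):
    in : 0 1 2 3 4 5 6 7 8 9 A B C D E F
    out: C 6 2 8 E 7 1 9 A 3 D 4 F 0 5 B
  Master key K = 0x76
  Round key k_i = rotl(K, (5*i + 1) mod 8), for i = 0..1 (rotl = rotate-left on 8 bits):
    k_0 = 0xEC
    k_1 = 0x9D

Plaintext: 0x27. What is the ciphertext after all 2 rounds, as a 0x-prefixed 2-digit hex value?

s_0 = plaintext = 0x27
s_1 = Round(s_0, k_0) = 0x76
s_2 = Round(s_1, k_1) = 0x63

0x63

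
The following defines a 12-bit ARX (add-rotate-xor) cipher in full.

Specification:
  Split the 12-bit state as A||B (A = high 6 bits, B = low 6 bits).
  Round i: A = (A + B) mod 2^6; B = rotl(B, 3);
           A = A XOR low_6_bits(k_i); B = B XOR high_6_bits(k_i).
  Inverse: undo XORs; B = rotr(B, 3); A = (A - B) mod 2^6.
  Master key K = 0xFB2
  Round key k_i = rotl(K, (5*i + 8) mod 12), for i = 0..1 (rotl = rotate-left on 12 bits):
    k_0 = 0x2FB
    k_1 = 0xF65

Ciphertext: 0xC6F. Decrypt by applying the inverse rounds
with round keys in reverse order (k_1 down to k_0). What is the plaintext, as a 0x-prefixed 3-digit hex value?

s_0 = ciphertext = 0xC6F
s_1 = InvRound(s_0, k_1) = 0x092
s_2 = InvRound(s_1, k_0) = 0xB8B

0xB8B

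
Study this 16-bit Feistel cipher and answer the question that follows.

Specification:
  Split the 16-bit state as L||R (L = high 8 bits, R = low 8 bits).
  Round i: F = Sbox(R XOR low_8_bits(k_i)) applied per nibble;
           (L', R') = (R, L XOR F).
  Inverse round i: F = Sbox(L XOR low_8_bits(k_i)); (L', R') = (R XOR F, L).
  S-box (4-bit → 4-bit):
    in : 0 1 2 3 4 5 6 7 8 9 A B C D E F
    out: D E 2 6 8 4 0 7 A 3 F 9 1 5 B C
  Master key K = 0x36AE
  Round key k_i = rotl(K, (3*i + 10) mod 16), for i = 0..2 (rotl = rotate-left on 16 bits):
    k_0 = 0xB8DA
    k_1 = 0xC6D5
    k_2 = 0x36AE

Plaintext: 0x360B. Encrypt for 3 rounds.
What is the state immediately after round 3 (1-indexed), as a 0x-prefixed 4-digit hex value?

0x9E05

s_0 = plaintext = 0x360B
s_1 = Round(s_0, k_0) = 0x0B68
s_2 = Round(s_1, k_1) = 0x689E
s_3 = Round(s_2, k_2) = 0x9E05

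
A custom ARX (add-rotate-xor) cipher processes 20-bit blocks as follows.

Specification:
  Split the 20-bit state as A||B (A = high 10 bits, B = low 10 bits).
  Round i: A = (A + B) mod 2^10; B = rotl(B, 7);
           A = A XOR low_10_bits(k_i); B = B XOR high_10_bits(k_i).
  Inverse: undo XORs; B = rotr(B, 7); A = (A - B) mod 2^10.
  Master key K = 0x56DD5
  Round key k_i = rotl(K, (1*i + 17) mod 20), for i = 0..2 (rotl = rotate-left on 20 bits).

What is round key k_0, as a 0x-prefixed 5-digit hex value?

K = 0x56DD5
k_0 = rotl(K, (1*0+17) mod 20) = rotl(K, 17) = 0xAADBA

0xAADBA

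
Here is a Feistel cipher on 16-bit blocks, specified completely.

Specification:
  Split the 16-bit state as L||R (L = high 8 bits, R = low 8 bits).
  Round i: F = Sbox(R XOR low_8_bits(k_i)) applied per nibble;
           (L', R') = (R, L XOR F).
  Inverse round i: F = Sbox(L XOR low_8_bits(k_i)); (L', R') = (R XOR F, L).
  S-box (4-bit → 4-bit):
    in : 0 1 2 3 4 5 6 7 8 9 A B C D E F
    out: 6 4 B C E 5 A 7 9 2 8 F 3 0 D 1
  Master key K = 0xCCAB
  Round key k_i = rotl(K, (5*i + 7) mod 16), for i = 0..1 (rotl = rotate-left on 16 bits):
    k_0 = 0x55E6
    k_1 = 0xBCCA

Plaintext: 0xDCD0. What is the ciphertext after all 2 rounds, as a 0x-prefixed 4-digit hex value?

s_0 = plaintext = 0xDCD0
s_1 = Round(s_0, k_0) = 0xD016
s_2 = Round(s_1, k_1) = 0x16D3

0x16D3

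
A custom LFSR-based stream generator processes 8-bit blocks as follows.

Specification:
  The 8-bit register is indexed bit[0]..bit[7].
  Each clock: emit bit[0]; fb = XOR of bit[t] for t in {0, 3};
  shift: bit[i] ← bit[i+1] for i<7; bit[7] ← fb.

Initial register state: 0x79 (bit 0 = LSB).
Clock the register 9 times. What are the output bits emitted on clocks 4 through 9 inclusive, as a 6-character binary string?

111100

reg_0 = 0x79
clock 1: out=1, reg = 0x3C
clock 2: out=0, reg = 0x9E
clock 3: out=0, reg = 0xCF
clock 4: out=1, reg = 0x67
clock 5: out=1, reg = 0xB3
clock 6: out=1, reg = 0xD9
clock 7: out=1, reg = 0x6C
clock 8: out=0, reg = 0xB6
clock 9: out=0, reg = 0x5B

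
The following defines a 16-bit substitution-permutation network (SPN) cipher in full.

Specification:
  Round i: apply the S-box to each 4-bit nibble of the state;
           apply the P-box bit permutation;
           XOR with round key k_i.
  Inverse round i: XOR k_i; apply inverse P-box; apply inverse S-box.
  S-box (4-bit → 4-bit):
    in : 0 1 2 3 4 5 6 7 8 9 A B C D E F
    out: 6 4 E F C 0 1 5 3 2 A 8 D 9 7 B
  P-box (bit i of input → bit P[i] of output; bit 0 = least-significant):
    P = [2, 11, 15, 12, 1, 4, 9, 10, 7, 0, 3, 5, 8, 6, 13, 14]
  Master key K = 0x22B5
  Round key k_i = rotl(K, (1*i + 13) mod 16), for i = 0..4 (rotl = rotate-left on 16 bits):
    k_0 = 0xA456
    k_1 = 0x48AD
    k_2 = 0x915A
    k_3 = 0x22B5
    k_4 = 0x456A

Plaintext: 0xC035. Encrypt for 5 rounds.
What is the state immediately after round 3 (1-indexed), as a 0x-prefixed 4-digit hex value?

s_0 = plaintext = 0xC035
s_1 = Round(s_0, k_0) = 0xC34D
s_2 = Round(s_1, k_1) = 0x3F00
s_3 = Round(s_2, k_2) = 0x7AAB
s_4 = Round(s_3, k_3) = 0x1784
s_5 = Round(s_4, k_4) = 0xF5F0

0x7AAB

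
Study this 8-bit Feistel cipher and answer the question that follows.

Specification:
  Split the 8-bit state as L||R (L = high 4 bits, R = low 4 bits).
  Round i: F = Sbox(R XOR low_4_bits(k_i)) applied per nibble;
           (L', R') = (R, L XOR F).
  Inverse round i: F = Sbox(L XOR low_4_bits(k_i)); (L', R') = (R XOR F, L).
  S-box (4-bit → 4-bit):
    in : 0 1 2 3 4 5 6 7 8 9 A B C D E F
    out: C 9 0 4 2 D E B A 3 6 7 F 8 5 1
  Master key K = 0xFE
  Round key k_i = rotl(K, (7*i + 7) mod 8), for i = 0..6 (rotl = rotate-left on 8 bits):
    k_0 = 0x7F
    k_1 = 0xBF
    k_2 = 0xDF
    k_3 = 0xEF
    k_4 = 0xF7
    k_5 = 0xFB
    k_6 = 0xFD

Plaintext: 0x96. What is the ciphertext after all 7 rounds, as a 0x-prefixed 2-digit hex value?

0xA8

s_0 = plaintext = 0x96
s_1 = Round(s_0, k_0) = 0x6A
s_2 = Round(s_1, k_1) = 0xAB
s_3 = Round(s_2, k_2) = 0xB8
s_4 = Round(s_3, k_3) = 0x80
s_5 = Round(s_4, k_4) = 0x03
s_6 = Round(s_5, k_5) = 0x3A
s_7 = Round(s_6, k_6) = 0xA8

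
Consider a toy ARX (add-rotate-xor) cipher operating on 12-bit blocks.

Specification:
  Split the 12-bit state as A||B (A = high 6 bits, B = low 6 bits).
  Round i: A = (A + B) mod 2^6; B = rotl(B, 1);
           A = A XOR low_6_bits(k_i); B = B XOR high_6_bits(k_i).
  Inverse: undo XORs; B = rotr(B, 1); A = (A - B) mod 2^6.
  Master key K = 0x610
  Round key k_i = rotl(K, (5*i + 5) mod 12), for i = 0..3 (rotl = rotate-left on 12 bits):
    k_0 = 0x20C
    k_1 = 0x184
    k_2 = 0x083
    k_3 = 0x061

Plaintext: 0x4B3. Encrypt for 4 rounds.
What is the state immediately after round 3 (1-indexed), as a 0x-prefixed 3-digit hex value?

0x5B0

s_0 = plaintext = 0x4B3
s_1 = Round(s_0, k_0) = 0x26F
s_2 = Round(s_1, k_1) = 0xF19
s_3 = Round(s_2, k_2) = 0x5B0
s_4 = Round(s_3, k_3) = 0x9E0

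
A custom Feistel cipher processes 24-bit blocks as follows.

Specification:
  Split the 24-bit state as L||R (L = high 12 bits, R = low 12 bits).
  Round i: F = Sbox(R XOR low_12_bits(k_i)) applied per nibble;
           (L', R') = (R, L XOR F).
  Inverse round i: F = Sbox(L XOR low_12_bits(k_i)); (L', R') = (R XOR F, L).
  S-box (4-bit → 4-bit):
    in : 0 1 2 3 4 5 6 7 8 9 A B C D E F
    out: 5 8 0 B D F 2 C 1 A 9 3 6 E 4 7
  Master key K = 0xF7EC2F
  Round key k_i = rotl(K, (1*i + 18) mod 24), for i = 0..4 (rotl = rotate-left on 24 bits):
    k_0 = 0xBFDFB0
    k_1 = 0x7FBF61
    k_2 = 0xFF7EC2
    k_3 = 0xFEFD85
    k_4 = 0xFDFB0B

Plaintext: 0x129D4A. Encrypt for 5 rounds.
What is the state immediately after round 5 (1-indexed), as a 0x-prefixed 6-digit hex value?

0xCD7103

s_0 = plaintext = 0x129D4A
s_1 = Round(s_0, k_0) = 0xD4A150
s_2 = Round(s_1, k_1) = 0x1509F2
s_3 = Round(s_2, k_2) = 0x9F2DE5
s_4 = Round(s_3, k_3) = 0xDE5CD7
s_5 = Round(s_4, k_4) = 0xCD7103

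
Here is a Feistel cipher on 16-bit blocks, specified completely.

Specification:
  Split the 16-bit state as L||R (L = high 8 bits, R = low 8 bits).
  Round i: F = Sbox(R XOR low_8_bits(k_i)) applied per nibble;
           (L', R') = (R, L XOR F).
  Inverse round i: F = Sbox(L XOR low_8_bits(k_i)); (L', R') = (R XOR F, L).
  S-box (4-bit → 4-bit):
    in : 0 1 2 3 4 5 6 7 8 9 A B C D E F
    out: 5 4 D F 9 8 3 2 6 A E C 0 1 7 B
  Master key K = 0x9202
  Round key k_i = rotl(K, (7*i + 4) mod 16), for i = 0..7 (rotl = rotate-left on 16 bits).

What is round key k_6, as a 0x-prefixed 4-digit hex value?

0xA480

K = 0x9202
k_0 = rotl(K, (7*0+4) mod 16) = rotl(K, 4) = 0x2029
k_1 = rotl(K, (7*1+4) mod 16) = rotl(K, 11) = 0x1490
k_2 = rotl(K, (7*2+4) mod 16) = rotl(K, 2) = 0x480A
k_3 = rotl(K, (7*3+4) mod 16) = rotl(K, 9) = 0x0524
k_4 = rotl(K, (7*4+4) mod 16) = rotl(K, 0) = 0x9202
k_5 = rotl(K, (7*5+4) mod 16) = rotl(K, 7) = 0x0149
k_6 = rotl(K, (7*6+4) mod 16) = rotl(K, 14) = 0xA480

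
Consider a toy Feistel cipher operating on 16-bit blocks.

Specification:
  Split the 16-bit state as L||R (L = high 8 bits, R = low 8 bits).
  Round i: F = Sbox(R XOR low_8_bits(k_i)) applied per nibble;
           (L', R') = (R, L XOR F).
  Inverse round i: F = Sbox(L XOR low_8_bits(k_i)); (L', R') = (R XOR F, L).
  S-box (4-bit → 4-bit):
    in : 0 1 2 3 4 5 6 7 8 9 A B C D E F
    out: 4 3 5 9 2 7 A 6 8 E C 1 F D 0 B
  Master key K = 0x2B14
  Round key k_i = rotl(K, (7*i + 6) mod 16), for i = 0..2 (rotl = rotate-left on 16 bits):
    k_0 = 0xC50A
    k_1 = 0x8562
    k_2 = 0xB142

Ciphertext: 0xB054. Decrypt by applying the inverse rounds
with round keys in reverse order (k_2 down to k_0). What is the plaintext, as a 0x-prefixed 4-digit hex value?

0x7839

s_0 = ciphertext = 0xB054
s_1 = InvRound(s_0, k_2) = 0xE1B0
s_2 = InvRound(s_1, k_1) = 0x39E1
s_3 = InvRound(s_2, k_0) = 0x7839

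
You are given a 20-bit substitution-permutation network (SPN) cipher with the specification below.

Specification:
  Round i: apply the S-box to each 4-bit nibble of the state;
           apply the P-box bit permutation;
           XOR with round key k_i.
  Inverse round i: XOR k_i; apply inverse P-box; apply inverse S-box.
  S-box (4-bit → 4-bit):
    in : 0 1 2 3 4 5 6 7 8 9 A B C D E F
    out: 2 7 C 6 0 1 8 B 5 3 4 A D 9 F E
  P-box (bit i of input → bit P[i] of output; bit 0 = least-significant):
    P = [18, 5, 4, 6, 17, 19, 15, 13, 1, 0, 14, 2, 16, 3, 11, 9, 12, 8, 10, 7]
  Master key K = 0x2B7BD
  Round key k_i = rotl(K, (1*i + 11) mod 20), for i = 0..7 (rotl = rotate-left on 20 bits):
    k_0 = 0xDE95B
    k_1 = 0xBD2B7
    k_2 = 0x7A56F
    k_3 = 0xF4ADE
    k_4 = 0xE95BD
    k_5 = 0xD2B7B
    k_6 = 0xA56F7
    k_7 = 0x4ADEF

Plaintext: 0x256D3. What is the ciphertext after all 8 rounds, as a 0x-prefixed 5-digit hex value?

s_0 = plaintext = 0x256D3
s_1 = Round(s_0, k_0) = 0xECDEF
s_2 = Round(s_1, k_1) = 0x06D41
s_3 = Round(s_2, k_2) = 0x3A659
s_4 = Round(s_3, k_3) = 0x947FA
s_5 = Round(s_4, k_4) = 0x624AA
s_6 = Round(s_5, k_5) = 0xDA1EB
s_7 = Round(s_6, k_6) = 0x0AE14
s_8 = Round(s_7, k_7) = 0xE64E8

0xE64E8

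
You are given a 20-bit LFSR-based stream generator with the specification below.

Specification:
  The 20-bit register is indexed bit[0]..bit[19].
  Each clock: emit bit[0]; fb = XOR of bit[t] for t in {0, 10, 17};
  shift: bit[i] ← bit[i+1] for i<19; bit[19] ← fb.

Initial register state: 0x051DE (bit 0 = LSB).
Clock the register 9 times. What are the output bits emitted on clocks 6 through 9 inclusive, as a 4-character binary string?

reg_0 = 0x051DE
clock 1: out=0, reg = 0x028EF
clock 2: out=1, reg = 0x81477
clock 3: out=1, reg = 0x40A3B
clock 4: out=1, reg = 0xA051D
clock 5: out=1, reg = 0xD028E
clock 6: out=0, reg = 0x68147
clock 7: out=1, reg = 0x340A3
clock 8: out=1, reg = 0x1A051
clock 9: out=1, reg = 0x8D028

0111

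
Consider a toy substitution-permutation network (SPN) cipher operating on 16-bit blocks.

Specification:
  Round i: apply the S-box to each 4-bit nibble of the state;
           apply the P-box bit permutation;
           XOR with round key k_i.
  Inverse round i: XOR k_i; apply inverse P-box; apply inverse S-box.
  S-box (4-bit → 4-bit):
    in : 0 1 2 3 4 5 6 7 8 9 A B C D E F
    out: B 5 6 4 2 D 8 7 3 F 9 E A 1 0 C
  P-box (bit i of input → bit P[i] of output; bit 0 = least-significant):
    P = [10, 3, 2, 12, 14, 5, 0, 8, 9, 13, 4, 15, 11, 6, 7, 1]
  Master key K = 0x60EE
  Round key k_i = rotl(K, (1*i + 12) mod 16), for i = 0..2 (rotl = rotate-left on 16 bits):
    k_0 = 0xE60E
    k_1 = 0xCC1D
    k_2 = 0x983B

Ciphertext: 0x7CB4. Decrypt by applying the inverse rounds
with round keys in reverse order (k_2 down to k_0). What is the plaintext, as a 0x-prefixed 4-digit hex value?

s_0 = ciphertext = 0x7CB4
s_1 = InvRound(s_0, k_2) = 0xFC17
s_2 = InvRound(s_1, k_1) = 0x64EC
s_3 = InvRound(s_2, k_0) = 0xBA4E

0xBA4E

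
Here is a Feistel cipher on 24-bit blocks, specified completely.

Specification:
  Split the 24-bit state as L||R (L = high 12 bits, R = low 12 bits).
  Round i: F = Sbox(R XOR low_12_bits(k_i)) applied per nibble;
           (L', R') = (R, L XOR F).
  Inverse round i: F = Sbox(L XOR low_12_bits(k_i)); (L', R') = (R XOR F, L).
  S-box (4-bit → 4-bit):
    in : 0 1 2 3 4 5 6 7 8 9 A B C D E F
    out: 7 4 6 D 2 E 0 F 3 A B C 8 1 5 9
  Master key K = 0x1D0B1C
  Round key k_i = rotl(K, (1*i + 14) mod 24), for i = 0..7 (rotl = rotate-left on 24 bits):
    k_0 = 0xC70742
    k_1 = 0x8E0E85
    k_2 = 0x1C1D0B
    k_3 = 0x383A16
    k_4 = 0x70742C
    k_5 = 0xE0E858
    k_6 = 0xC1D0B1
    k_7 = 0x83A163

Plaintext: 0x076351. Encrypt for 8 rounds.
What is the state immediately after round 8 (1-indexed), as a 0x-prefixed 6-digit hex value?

s_0 = plaintext = 0x076351
s_1 = Round(s_0, k_0) = 0x35123B
s_2 = Round(s_1, k_1) = 0x23BB94
s_3 = Round(s_2, k_2) = 0xB94292
s_4 = Round(s_3, k_3) = 0x2928A6
s_5 = Round(s_4, k_4) = 0x8A6AA9
s_6 = Round(s_5, k_5) = 0xAA9E32
s_7 = Round(s_6, k_6) = 0xE32F94
s_8 = Round(s_7, k_7) = 0xF94BAD

0xF94BAD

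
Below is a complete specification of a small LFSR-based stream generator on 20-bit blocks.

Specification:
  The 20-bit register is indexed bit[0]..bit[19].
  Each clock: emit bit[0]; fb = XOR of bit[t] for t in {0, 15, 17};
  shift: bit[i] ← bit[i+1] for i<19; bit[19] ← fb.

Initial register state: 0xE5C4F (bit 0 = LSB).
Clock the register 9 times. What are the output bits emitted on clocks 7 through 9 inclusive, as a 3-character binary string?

reg_0 = 0xE5C4F
clock 1: out=1, reg = 0x72E27
clock 2: out=1, reg = 0x39713
clock 3: out=1, reg = 0x9CB89
clock 4: out=1, reg = 0x4E5C4
clock 5: out=0, reg = 0xA72E2
clock 6: out=0, reg = 0xD3971
clock 7: out=1, reg = 0xE9CB8
clock 8: out=0, reg = 0x74E5C
clock 9: out=0, reg = 0xBA72E

100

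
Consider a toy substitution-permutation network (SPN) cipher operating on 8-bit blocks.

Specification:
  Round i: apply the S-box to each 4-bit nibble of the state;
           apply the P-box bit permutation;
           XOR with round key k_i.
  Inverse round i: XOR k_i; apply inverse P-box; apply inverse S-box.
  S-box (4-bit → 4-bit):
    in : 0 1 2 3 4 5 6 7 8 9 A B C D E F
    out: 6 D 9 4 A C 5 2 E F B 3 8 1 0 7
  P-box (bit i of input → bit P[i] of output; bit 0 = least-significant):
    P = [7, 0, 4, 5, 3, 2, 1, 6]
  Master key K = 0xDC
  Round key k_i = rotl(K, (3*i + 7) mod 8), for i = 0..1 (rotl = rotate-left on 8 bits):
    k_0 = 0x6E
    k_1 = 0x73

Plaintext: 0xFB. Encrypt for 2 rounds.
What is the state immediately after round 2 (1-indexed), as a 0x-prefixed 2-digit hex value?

s_0 = plaintext = 0xFB
s_1 = Round(s_0, k_0) = 0xE1
s_2 = Round(s_1, k_1) = 0xC3

0xC3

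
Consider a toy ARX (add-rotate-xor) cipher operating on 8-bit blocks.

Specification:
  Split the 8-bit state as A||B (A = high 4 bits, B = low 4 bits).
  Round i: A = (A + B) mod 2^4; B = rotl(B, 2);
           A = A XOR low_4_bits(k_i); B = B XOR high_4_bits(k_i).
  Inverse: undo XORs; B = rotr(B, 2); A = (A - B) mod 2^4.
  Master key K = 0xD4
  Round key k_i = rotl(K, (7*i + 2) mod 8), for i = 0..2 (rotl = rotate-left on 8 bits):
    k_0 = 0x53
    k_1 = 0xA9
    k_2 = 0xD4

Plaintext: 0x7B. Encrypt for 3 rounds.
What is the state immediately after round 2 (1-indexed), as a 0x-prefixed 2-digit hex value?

0x54

s_0 = plaintext = 0x7B
s_1 = Round(s_0, k_0) = 0x1B
s_2 = Round(s_1, k_1) = 0x54
s_3 = Round(s_2, k_2) = 0xDC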